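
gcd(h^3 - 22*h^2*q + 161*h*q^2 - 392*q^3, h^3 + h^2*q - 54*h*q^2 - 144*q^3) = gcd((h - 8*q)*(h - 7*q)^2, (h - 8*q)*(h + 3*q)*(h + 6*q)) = -h + 8*q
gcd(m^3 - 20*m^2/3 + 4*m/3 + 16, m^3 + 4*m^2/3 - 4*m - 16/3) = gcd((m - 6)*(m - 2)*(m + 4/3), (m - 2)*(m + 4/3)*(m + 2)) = m^2 - 2*m/3 - 8/3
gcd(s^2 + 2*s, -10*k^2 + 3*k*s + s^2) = 1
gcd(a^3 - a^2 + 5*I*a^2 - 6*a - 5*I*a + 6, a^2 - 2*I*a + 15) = a + 3*I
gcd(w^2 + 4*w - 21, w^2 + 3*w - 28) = w + 7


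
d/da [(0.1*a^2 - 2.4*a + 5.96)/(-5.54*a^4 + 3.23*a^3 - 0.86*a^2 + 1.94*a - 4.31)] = (1.108*a^5 - 40.211*a^4 + 147.5776*a^3 - 59.6224*a^2 + 9.3892*a - 1.2184)/(30.6916*a^8 - 35.7884*a^7 + 19.9617*a^6 - 27.0508*a^5 + 61.0268*a^4 - 31.1794*a^3 + 11.1768*a^2 - 16.7228*a + 18.5761)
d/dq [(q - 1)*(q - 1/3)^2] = (3*q - 1)*(9*q - 7)/9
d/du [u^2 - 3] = 2*u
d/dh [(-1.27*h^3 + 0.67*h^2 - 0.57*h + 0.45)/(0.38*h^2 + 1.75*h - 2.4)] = (-0.4826*h^4 - 4.445*h^3 + 10.5331*h^2 - 3.558*h + 0.5805)/(0.1444*h^4 + 1.33*h^3 + 1.2385*h^2 - 8.4*h + 5.76)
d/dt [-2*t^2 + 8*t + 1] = 8 - 4*t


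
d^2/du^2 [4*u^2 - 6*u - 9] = 8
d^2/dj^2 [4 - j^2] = -2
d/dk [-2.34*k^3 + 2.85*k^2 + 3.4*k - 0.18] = -7.02*k^2 + 5.7*k + 3.4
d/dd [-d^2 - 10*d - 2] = -2*d - 10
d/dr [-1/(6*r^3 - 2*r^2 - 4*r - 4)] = (9*r^2/2 - r - 1)/(-3*r^3 + r^2 + 2*r + 2)^2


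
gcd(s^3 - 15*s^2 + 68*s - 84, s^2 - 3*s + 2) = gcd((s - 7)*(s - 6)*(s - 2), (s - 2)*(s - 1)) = s - 2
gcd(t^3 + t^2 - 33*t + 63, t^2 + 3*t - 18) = t - 3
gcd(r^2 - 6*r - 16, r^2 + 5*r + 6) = r + 2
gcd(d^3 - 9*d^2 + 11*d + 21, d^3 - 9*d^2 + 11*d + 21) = d^3 - 9*d^2 + 11*d + 21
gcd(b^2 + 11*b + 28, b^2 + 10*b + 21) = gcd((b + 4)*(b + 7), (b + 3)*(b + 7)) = b + 7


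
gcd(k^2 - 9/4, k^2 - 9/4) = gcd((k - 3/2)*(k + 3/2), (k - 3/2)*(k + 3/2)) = k^2 - 9/4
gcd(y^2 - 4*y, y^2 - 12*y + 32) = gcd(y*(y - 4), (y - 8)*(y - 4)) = y - 4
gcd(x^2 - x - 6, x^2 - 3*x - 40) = 1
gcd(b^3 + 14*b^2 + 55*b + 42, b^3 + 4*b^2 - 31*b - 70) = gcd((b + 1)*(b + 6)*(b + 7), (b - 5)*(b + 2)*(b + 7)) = b + 7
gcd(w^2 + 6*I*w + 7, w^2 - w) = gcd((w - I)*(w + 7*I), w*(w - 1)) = 1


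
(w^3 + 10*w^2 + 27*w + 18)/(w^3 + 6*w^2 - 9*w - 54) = (w + 1)/(w - 3)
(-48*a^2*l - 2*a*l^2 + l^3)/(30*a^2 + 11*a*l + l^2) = l*(-8*a + l)/(5*a + l)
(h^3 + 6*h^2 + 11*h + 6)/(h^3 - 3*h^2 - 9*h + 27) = (h^2 + 3*h + 2)/(h^2 - 6*h + 9)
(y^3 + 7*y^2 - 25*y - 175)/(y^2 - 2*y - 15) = (y^2 + 12*y + 35)/(y + 3)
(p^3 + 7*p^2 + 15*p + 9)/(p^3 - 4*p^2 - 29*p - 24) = (p + 3)/(p - 8)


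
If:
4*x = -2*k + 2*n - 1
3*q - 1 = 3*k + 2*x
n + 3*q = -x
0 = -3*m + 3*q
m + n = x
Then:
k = -1/2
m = -1/10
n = 1/5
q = -1/10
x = 1/10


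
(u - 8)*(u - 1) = u^2 - 9*u + 8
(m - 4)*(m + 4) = m^2 - 16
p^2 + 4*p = p*(p + 4)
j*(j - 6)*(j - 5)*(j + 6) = j^4 - 5*j^3 - 36*j^2 + 180*j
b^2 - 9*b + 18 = (b - 6)*(b - 3)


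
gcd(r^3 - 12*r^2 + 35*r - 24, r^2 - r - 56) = r - 8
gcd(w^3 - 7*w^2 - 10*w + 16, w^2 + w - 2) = w^2 + w - 2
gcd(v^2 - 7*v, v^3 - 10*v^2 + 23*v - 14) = v - 7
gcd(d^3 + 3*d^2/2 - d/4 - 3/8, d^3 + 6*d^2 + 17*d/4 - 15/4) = d^2 + d - 3/4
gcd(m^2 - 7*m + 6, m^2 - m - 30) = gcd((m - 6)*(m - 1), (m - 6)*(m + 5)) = m - 6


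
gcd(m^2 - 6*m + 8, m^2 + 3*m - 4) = 1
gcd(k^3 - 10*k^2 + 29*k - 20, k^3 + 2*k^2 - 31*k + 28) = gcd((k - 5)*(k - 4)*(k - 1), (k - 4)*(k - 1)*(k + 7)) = k^2 - 5*k + 4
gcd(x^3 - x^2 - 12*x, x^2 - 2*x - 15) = x + 3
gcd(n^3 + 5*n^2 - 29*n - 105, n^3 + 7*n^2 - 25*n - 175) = n^2 + 2*n - 35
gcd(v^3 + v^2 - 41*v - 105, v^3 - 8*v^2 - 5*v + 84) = v^2 - 4*v - 21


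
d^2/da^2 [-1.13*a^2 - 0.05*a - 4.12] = -2.26000000000000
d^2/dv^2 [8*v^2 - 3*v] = 16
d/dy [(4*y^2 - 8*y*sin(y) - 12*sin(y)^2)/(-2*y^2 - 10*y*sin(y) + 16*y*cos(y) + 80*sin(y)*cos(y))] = 2*(-(-y^2 + 2*y*sin(y) + 3*sin(y)^2)*(8*y*sin(y) + 5*y*cos(y) + 2*y + 5*sin(y) - 8*cos(y) - 40*cos(2*y)) + 2*(y^2 + 5*y*sin(y) - 8*y*cos(y) - 20*sin(2*y))*(y*cos(y) - y + sin(y) + 3*sin(2*y)/2))/((y + 5*sin(y))^2*(y - 8*cos(y))^2)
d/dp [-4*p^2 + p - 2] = 1 - 8*p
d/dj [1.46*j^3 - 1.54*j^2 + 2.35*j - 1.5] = 4.38*j^2 - 3.08*j + 2.35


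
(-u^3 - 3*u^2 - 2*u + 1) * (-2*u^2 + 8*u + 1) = 2*u^5 - 2*u^4 - 21*u^3 - 21*u^2 + 6*u + 1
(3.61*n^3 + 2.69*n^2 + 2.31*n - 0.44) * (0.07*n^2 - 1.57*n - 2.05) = 0.2527*n^5 - 5.4794*n^4 - 11.4621*n^3 - 9.172*n^2 - 4.0447*n + 0.902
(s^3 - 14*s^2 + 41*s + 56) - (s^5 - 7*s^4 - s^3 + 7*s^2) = -s^5 + 7*s^4 + 2*s^3 - 21*s^2 + 41*s + 56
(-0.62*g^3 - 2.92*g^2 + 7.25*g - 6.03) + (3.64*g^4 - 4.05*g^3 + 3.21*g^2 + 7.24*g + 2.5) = 3.64*g^4 - 4.67*g^3 + 0.29*g^2 + 14.49*g - 3.53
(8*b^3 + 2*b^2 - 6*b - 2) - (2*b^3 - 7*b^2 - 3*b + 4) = 6*b^3 + 9*b^2 - 3*b - 6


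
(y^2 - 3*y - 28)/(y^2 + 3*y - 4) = (y - 7)/(y - 1)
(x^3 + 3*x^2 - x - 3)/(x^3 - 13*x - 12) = (x - 1)/(x - 4)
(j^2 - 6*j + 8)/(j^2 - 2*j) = (j - 4)/j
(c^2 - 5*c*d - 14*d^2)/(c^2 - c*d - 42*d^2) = (c + 2*d)/(c + 6*d)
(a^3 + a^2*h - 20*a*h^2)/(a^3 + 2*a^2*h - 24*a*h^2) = (a + 5*h)/(a + 6*h)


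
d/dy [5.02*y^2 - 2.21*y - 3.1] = 10.04*y - 2.21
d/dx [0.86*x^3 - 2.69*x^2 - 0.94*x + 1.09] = 2.58*x^2 - 5.38*x - 0.94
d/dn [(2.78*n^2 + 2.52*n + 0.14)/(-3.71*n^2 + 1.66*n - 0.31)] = (13.964*n^2 - 0.6848*n - 1.0136)/(13.7641*n^4 - 12.3172*n^3 + 5.0558*n^2 - 1.0292*n + 0.0961)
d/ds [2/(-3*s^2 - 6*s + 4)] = 12*(s + 1)/(3*s^2 + 6*s - 4)^2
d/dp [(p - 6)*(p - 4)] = 2*p - 10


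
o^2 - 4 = (o - 2)*(o + 2)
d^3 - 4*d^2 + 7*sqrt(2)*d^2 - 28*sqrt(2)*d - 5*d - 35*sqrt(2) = (d - 5)*(d + 1)*(d + 7*sqrt(2))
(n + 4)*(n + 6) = n^2 + 10*n + 24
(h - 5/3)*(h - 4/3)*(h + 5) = h^3 + 2*h^2 - 115*h/9 + 100/9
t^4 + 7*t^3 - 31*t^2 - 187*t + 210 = (t - 5)*(t - 1)*(t + 6)*(t + 7)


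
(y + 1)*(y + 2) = y^2 + 3*y + 2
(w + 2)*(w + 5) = w^2 + 7*w + 10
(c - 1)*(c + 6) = c^2 + 5*c - 6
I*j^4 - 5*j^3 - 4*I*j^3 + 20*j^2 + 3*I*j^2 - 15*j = j*(j - 3)*(j + 5*I)*(I*j - I)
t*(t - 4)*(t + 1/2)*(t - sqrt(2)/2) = t^4 - 7*t^3/2 - sqrt(2)*t^3/2 - 2*t^2 + 7*sqrt(2)*t^2/4 + sqrt(2)*t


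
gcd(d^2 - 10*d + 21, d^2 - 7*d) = d - 7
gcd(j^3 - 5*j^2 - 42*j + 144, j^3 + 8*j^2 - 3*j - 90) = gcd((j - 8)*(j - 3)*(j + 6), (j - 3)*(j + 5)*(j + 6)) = j^2 + 3*j - 18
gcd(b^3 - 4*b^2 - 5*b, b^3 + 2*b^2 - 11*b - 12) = b + 1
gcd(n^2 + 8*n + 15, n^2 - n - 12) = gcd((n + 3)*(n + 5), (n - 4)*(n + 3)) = n + 3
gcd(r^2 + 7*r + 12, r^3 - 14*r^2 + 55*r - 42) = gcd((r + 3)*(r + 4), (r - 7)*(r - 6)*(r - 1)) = 1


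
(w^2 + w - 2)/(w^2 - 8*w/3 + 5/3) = 3*(w + 2)/(3*w - 5)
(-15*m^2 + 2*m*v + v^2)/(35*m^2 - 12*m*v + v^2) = (-15*m^2 + 2*m*v + v^2)/(35*m^2 - 12*m*v + v^2)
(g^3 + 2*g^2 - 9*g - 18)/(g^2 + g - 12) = (g^2 + 5*g + 6)/(g + 4)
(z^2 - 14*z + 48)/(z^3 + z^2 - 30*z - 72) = (z - 8)/(z^2 + 7*z + 12)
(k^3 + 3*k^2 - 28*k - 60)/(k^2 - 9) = (k^3 + 3*k^2 - 28*k - 60)/(k^2 - 9)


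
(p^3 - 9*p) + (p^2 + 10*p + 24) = p^3 + p^2 + p + 24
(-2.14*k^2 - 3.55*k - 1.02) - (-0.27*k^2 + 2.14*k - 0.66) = -1.87*k^2 - 5.69*k - 0.36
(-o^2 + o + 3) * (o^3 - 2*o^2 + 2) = -o^5 + 3*o^4 + o^3 - 8*o^2 + 2*o + 6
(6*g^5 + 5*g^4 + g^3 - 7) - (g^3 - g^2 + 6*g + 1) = 6*g^5 + 5*g^4 + g^2 - 6*g - 8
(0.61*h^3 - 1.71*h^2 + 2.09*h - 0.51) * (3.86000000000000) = 2.3546*h^3 - 6.6006*h^2 + 8.0674*h - 1.9686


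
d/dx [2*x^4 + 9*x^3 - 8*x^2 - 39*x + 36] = 8*x^3 + 27*x^2 - 16*x - 39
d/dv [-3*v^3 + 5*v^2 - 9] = v*(10 - 9*v)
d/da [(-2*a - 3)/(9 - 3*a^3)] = (2*a^3 - 3*a^2*(2*a + 3) - 6)/(3*(a^3 - 3)^2)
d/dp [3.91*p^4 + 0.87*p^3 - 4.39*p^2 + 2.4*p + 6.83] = 15.64*p^3 + 2.61*p^2 - 8.78*p + 2.4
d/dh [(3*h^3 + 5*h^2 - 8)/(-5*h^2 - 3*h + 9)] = (-15*h^4 - 18*h^3 + 66*h^2 + 10*h - 24)/(25*h^4 + 30*h^3 - 81*h^2 - 54*h + 81)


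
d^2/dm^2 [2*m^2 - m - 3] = 4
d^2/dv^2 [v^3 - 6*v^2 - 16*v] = 6*v - 12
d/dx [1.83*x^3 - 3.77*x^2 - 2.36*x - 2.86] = 5.49*x^2 - 7.54*x - 2.36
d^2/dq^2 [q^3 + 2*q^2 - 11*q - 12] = 6*q + 4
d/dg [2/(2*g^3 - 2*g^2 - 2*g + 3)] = 4*(-3*g^2 + 2*g + 1)/(2*g^3 - 2*g^2 - 2*g + 3)^2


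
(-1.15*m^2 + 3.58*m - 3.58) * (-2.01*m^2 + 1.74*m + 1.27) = 2.3115*m^4 - 9.1968*m^3 + 11.9645*m^2 - 1.6826*m - 4.5466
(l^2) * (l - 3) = l^3 - 3*l^2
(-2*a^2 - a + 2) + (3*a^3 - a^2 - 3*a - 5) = 3*a^3 - 3*a^2 - 4*a - 3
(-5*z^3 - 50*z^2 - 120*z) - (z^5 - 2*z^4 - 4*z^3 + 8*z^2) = -z^5 + 2*z^4 - z^3 - 58*z^2 - 120*z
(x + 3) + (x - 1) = 2*x + 2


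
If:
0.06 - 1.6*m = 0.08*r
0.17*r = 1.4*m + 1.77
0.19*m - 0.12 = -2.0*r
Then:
No Solution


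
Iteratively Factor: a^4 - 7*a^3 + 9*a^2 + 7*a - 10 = (a + 1)*(a^3 - 8*a^2 + 17*a - 10) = (a - 2)*(a + 1)*(a^2 - 6*a + 5) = (a - 2)*(a - 1)*(a + 1)*(a - 5)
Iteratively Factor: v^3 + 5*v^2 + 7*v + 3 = (v + 3)*(v^2 + 2*v + 1) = (v + 1)*(v + 3)*(v + 1)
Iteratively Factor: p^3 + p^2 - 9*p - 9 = (p + 1)*(p^2 - 9) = (p + 1)*(p + 3)*(p - 3)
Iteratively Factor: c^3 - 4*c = (c + 2)*(c^2 - 2*c) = c*(c + 2)*(c - 2)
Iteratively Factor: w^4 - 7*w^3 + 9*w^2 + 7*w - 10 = (w - 2)*(w^3 - 5*w^2 - w + 5) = (w - 2)*(w - 1)*(w^2 - 4*w - 5) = (w - 2)*(w - 1)*(w + 1)*(w - 5)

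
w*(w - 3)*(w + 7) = w^3 + 4*w^2 - 21*w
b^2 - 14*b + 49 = (b - 7)^2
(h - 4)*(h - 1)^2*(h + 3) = h^4 - 3*h^3 - 9*h^2 + 23*h - 12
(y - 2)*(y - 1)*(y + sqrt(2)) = y^3 - 3*y^2 + sqrt(2)*y^2 - 3*sqrt(2)*y + 2*y + 2*sqrt(2)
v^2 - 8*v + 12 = (v - 6)*(v - 2)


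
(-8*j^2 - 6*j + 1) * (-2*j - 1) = 16*j^3 + 20*j^2 + 4*j - 1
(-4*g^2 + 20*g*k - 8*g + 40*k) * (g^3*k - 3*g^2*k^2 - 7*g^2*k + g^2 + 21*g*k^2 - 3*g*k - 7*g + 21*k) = -4*g^5*k + 32*g^4*k^2 + 20*g^4*k - 4*g^4 - 60*g^3*k^3 - 160*g^3*k^2 + 88*g^3*k + 20*g^3 + 300*g^2*k^3 - 508*g^2*k^2 - 160*g^2*k + 56*g^2 + 840*g*k^3 + 300*g*k^2 - 448*g*k + 840*k^2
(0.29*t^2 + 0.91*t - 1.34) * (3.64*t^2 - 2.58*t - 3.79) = 1.0556*t^4 + 2.5642*t^3 - 8.3245*t^2 + 0.0083000000000002*t + 5.0786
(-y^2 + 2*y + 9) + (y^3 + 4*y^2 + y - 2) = y^3 + 3*y^2 + 3*y + 7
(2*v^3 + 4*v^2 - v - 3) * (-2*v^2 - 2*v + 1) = -4*v^5 - 12*v^4 - 4*v^3 + 12*v^2 + 5*v - 3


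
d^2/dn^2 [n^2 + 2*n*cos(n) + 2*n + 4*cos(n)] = -2*n*cos(n) - 4*sqrt(2)*sin(n + pi/4) + 2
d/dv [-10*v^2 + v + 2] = 1 - 20*v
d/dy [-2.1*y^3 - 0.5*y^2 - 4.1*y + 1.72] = -6.3*y^2 - 1.0*y - 4.1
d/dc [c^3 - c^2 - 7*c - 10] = 3*c^2 - 2*c - 7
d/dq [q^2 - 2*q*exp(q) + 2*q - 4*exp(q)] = -2*q*exp(q) + 2*q - 6*exp(q) + 2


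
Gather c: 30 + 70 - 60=40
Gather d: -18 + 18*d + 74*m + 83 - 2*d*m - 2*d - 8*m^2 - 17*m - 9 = d*(16 - 2*m) - 8*m^2 + 57*m + 56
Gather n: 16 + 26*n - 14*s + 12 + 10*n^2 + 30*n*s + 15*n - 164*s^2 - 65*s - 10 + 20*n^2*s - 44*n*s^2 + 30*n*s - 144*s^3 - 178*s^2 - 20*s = n^2*(20*s + 10) + n*(-44*s^2 + 60*s + 41) - 144*s^3 - 342*s^2 - 99*s + 18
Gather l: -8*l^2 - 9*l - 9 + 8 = -8*l^2 - 9*l - 1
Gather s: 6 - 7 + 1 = 0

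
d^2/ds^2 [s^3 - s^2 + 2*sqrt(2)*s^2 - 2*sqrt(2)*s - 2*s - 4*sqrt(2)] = 6*s - 2 + 4*sqrt(2)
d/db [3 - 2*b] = -2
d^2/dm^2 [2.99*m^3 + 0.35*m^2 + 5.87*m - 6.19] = 17.94*m + 0.7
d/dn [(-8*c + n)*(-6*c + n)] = -14*c + 2*n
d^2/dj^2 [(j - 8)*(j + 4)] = 2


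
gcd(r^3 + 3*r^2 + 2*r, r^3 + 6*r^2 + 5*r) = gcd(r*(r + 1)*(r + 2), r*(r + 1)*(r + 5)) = r^2 + r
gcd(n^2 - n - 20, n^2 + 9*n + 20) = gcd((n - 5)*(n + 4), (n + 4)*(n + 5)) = n + 4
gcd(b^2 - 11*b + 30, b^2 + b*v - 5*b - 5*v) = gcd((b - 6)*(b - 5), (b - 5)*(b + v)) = b - 5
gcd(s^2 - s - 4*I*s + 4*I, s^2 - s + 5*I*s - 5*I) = s - 1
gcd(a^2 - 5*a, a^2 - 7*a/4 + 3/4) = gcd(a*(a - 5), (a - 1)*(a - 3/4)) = 1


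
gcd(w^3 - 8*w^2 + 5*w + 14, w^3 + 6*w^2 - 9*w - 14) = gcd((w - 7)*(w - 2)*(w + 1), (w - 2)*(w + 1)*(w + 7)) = w^2 - w - 2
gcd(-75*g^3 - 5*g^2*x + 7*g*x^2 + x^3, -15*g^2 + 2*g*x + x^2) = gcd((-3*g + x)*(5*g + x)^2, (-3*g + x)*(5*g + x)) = -15*g^2 + 2*g*x + x^2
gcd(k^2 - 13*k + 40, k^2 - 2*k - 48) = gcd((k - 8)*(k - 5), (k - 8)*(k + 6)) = k - 8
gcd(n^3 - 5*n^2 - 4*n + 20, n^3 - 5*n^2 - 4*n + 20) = n^3 - 5*n^2 - 4*n + 20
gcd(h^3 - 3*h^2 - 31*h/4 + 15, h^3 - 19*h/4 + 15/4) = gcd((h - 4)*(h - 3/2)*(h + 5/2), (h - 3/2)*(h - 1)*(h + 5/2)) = h^2 + h - 15/4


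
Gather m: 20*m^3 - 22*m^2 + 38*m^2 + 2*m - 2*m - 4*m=20*m^3 + 16*m^2 - 4*m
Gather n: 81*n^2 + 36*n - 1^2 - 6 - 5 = 81*n^2 + 36*n - 12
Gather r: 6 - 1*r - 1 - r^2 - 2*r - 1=-r^2 - 3*r + 4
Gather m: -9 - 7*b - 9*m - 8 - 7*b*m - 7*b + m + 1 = -14*b + m*(-7*b - 8) - 16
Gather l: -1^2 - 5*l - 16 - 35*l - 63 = -40*l - 80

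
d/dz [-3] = 0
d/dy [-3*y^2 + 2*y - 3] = 2 - 6*y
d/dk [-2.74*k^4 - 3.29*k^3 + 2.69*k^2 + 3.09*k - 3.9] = -10.96*k^3 - 9.87*k^2 + 5.38*k + 3.09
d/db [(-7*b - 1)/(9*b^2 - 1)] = (63*b^2 + 18*b + 7)/(81*b^4 - 18*b^2 + 1)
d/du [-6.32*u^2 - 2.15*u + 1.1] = -12.64*u - 2.15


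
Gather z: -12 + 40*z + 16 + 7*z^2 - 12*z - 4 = 7*z^2 + 28*z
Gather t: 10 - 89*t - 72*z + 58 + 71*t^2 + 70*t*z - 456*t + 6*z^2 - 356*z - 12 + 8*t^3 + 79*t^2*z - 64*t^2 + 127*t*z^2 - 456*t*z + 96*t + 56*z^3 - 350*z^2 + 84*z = 8*t^3 + t^2*(79*z + 7) + t*(127*z^2 - 386*z - 449) + 56*z^3 - 344*z^2 - 344*z + 56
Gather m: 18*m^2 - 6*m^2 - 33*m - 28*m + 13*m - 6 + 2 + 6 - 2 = 12*m^2 - 48*m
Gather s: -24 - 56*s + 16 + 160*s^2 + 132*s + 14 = 160*s^2 + 76*s + 6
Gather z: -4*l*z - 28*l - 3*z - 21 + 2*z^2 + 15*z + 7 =-28*l + 2*z^2 + z*(12 - 4*l) - 14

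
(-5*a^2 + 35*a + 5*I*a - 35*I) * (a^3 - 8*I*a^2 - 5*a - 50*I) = -5*a^5 + 35*a^4 + 45*I*a^4 + 65*a^3 - 315*I*a^3 - 455*a^2 + 225*I*a^2 + 250*a - 1575*I*a - 1750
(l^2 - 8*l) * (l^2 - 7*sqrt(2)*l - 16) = l^4 - 7*sqrt(2)*l^3 - 8*l^3 - 16*l^2 + 56*sqrt(2)*l^2 + 128*l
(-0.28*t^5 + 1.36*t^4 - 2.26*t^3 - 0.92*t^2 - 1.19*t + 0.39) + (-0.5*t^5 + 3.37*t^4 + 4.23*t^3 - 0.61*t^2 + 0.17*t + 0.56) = -0.78*t^5 + 4.73*t^4 + 1.97*t^3 - 1.53*t^2 - 1.02*t + 0.95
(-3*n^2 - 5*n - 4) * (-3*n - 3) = 9*n^3 + 24*n^2 + 27*n + 12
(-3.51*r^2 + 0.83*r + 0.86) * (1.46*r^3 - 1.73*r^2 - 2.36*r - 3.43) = -5.1246*r^5 + 7.2841*r^4 + 8.1033*r^3 + 8.5927*r^2 - 4.8765*r - 2.9498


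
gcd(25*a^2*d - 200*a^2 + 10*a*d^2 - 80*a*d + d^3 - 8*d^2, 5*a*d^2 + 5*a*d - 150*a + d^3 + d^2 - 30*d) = 5*a + d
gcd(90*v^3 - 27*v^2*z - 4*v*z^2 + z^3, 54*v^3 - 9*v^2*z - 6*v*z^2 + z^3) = 18*v^2 - 9*v*z + z^2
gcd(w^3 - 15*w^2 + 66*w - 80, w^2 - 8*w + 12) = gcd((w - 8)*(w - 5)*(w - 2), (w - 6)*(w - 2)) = w - 2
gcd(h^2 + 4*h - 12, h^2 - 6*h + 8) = h - 2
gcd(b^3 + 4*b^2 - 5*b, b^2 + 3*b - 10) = b + 5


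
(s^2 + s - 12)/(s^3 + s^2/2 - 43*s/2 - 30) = 2*(s - 3)/(2*s^2 - 7*s - 15)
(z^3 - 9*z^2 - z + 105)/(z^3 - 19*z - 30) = (z - 7)/(z + 2)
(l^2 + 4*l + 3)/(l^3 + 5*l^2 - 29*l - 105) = (l + 1)/(l^2 + 2*l - 35)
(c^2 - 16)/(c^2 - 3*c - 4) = (c + 4)/(c + 1)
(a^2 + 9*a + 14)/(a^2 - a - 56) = (a + 2)/(a - 8)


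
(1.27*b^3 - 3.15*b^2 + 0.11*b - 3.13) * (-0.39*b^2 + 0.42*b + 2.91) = -0.4953*b^5 + 1.7619*b^4 + 2.3298*b^3 - 7.8996*b^2 - 0.9945*b - 9.1083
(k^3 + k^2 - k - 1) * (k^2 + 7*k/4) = k^5 + 11*k^4/4 + 3*k^3/4 - 11*k^2/4 - 7*k/4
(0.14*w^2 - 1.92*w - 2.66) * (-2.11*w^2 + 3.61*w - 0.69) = -0.2954*w^4 + 4.5566*w^3 - 1.4152*w^2 - 8.2778*w + 1.8354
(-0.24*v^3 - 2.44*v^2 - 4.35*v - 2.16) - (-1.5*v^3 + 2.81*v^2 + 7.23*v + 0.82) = 1.26*v^3 - 5.25*v^2 - 11.58*v - 2.98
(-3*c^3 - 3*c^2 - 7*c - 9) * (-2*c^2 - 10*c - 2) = 6*c^5 + 36*c^4 + 50*c^3 + 94*c^2 + 104*c + 18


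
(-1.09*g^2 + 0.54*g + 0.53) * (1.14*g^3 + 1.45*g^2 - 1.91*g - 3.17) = -1.2426*g^5 - 0.9649*g^4 + 3.4691*g^3 + 3.1924*g^2 - 2.7241*g - 1.6801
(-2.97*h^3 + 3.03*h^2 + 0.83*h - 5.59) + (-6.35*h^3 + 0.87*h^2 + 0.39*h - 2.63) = -9.32*h^3 + 3.9*h^2 + 1.22*h - 8.22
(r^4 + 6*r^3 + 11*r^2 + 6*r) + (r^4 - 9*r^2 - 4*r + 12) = 2*r^4 + 6*r^3 + 2*r^2 + 2*r + 12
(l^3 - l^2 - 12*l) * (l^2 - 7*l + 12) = l^5 - 8*l^4 + 7*l^3 + 72*l^2 - 144*l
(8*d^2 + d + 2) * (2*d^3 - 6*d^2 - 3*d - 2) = 16*d^5 - 46*d^4 - 26*d^3 - 31*d^2 - 8*d - 4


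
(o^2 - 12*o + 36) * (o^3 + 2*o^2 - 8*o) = o^5 - 10*o^4 + 4*o^3 + 168*o^2 - 288*o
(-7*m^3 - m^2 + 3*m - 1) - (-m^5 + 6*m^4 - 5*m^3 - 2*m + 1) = m^5 - 6*m^4 - 2*m^3 - m^2 + 5*m - 2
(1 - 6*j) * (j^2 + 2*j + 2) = -6*j^3 - 11*j^2 - 10*j + 2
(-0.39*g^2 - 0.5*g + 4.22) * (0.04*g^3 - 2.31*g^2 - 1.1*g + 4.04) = -0.0156*g^5 + 0.8809*g^4 + 1.7528*g^3 - 10.7738*g^2 - 6.662*g + 17.0488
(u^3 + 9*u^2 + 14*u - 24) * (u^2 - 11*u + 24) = u^5 - 2*u^4 - 61*u^3 + 38*u^2 + 600*u - 576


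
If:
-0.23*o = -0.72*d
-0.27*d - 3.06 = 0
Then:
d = -11.33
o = -35.48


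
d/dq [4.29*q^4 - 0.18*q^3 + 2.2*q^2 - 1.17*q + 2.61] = 17.16*q^3 - 0.54*q^2 + 4.4*q - 1.17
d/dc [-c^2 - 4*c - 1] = -2*c - 4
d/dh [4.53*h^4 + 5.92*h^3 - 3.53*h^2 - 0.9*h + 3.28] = 18.12*h^3 + 17.76*h^2 - 7.06*h - 0.9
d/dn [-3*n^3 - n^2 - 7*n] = -9*n^2 - 2*n - 7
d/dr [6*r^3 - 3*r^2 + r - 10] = 18*r^2 - 6*r + 1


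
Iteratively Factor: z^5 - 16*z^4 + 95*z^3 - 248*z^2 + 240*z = (z)*(z^4 - 16*z^3 + 95*z^2 - 248*z + 240) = z*(z - 3)*(z^3 - 13*z^2 + 56*z - 80) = z*(z - 5)*(z - 3)*(z^2 - 8*z + 16) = z*(z - 5)*(z - 4)*(z - 3)*(z - 4)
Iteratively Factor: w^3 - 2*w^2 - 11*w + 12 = (w - 1)*(w^2 - w - 12) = (w - 4)*(w - 1)*(w + 3)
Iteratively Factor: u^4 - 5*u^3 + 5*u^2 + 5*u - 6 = (u + 1)*(u^3 - 6*u^2 + 11*u - 6) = (u - 1)*(u + 1)*(u^2 - 5*u + 6) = (u - 3)*(u - 1)*(u + 1)*(u - 2)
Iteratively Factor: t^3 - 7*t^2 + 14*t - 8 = (t - 2)*(t^2 - 5*t + 4) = (t - 4)*(t - 2)*(t - 1)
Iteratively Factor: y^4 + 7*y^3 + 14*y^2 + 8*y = (y)*(y^3 + 7*y^2 + 14*y + 8) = y*(y + 4)*(y^2 + 3*y + 2) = y*(y + 2)*(y + 4)*(y + 1)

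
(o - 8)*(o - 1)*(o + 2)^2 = o^4 - 5*o^3 - 24*o^2 - 4*o + 32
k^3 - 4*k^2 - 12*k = k*(k - 6)*(k + 2)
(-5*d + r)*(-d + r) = 5*d^2 - 6*d*r + r^2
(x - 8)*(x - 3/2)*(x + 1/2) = x^3 - 9*x^2 + 29*x/4 + 6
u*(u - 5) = u^2 - 5*u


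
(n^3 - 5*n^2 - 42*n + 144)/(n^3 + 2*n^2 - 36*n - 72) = (n^2 - 11*n + 24)/(n^2 - 4*n - 12)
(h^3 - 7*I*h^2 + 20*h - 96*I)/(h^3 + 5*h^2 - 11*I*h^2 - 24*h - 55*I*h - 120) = (h + 4*I)/(h + 5)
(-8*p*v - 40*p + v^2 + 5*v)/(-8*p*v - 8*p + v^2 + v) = (v + 5)/(v + 1)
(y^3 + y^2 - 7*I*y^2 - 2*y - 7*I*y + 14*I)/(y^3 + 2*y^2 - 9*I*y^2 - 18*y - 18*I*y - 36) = (y^2 - y*(1 + 7*I) + 7*I)/(y^2 - 9*I*y - 18)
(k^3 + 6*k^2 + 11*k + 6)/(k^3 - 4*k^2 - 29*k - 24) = (k + 2)/(k - 8)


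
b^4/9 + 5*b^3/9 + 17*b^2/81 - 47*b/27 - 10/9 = (b/3 + 1)^2*(b - 5/3)*(b + 2/3)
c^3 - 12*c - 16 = (c - 4)*(c + 2)^2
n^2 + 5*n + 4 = (n + 1)*(n + 4)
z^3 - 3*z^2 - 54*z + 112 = (z - 8)*(z - 2)*(z + 7)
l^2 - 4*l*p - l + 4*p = (l - 1)*(l - 4*p)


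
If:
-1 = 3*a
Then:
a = -1/3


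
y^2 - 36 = (y - 6)*(y + 6)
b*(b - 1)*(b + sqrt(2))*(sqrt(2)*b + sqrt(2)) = sqrt(2)*b^4 + 2*b^3 - sqrt(2)*b^2 - 2*b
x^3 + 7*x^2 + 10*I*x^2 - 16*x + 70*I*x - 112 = (x + 7)*(x + 2*I)*(x + 8*I)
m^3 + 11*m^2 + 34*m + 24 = (m + 1)*(m + 4)*(m + 6)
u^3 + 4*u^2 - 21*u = u*(u - 3)*(u + 7)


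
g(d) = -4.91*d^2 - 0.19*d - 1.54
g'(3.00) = -29.65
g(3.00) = -46.30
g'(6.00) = -59.11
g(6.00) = -179.44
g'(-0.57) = 5.41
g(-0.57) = -3.03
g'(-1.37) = 13.26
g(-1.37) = -10.50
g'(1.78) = -17.67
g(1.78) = -17.44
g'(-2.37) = 23.08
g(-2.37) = -28.67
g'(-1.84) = 17.88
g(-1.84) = -17.81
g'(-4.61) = 45.08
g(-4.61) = -105.01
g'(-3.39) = 33.10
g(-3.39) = -57.32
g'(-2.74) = 26.72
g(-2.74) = -37.88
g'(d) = -9.82*d - 0.19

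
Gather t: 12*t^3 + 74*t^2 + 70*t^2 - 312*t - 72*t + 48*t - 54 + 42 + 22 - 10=12*t^3 + 144*t^2 - 336*t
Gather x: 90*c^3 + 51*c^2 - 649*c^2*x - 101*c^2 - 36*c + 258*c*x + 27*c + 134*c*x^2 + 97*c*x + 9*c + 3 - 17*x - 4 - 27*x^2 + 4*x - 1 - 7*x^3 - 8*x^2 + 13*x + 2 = 90*c^3 - 50*c^2 - 7*x^3 + x^2*(134*c - 35) + x*(-649*c^2 + 355*c)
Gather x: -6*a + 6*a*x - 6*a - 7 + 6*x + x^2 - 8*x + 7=-12*a + x^2 + x*(6*a - 2)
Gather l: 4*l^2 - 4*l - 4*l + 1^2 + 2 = 4*l^2 - 8*l + 3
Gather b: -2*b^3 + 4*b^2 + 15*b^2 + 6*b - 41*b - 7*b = -2*b^3 + 19*b^2 - 42*b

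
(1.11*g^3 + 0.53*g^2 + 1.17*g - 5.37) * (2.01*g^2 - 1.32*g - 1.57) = 2.2311*g^5 - 0.3999*g^4 - 0.0906000000000006*g^3 - 13.1702*g^2 + 5.2515*g + 8.4309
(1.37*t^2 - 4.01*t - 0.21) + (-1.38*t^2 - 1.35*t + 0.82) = -0.00999999999999979*t^2 - 5.36*t + 0.61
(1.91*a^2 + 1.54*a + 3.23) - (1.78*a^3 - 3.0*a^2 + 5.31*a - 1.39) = -1.78*a^3 + 4.91*a^2 - 3.77*a + 4.62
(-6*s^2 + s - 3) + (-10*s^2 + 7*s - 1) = -16*s^2 + 8*s - 4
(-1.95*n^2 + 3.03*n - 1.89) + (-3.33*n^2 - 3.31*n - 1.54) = -5.28*n^2 - 0.28*n - 3.43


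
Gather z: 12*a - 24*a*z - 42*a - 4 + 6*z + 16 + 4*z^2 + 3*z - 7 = -30*a + 4*z^2 + z*(9 - 24*a) + 5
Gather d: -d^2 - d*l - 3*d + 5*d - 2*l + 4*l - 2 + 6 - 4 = -d^2 + d*(2 - l) + 2*l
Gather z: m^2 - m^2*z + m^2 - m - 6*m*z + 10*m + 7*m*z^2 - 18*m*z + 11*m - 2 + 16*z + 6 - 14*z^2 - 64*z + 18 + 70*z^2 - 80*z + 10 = 2*m^2 + 20*m + z^2*(7*m + 56) + z*(-m^2 - 24*m - 128) + 32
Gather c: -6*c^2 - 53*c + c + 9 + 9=-6*c^2 - 52*c + 18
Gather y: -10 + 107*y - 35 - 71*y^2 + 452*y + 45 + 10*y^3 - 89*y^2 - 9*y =10*y^3 - 160*y^2 + 550*y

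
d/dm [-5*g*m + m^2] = -5*g + 2*m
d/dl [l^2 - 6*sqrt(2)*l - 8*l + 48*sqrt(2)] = 2*l - 6*sqrt(2) - 8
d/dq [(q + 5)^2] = 2*q + 10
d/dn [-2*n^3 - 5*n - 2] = -6*n^2 - 5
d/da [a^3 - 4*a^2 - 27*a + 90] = 3*a^2 - 8*a - 27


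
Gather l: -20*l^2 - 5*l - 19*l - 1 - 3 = -20*l^2 - 24*l - 4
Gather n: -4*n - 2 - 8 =-4*n - 10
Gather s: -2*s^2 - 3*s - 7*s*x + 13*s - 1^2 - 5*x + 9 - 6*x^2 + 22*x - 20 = -2*s^2 + s*(10 - 7*x) - 6*x^2 + 17*x - 12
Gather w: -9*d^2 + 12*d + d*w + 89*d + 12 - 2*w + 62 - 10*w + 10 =-9*d^2 + 101*d + w*(d - 12) + 84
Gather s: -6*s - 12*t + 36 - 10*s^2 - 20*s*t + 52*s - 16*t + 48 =-10*s^2 + s*(46 - 20*t) - 28*t + 84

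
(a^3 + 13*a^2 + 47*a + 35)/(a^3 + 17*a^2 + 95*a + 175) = (a + 1)/(a + 5)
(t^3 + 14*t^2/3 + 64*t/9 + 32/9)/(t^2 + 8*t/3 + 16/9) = t + 2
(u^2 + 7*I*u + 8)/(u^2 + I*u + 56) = (u - I)/(u - 7*I)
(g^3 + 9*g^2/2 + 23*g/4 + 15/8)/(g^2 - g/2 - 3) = (g^2 + 3*g + 5/4)/(g - 2)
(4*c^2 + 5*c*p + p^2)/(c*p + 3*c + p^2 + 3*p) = (4*c + p)/(p + 3)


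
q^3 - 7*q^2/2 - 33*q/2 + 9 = (q - 6)*(q - 1/2)*(q + 3)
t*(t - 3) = t^2 - 3*t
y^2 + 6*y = y*(y + 6)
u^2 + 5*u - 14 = (u - 2)*(u + 7)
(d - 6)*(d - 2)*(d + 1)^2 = d^4 - 6*d^3 - 3*d^2 + 16*d + 12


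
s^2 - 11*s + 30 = (s - 6)*(s - 5)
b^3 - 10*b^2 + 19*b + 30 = (b - 6)*(b - 5)*(b + 1)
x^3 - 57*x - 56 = (x - 8)*(x + 1)*(x + 7)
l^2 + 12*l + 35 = (l + 5)*(l + 7)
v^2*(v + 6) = v^3 + 6*v^2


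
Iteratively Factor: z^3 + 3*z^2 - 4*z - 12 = (z - 2)*(z^2 + 5*z + 6) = (z - 2)*(z + 2)*(z + 3)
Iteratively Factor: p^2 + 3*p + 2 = (p + 1)*(p + 2)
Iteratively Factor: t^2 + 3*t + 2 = (t + 1)*(t + 2)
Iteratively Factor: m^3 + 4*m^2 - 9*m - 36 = (m - 3)*(m^2 + 7*m + 12) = (m - 3)*(m + 3)*(m + 4)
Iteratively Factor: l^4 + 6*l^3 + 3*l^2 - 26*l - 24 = (l + 1)*(l^3 + 5*l^2 - 2*l - 24) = (l - 2)*(l + 1)*(l^2 + 7*l + 12) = (l - 2)*(l + 1)*(l + 3)*(l + 4)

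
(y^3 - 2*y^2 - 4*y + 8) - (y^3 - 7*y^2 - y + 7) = 5*y^2 - 3*y + 1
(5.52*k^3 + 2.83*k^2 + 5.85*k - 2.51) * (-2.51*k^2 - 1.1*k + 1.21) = -13.8552*k^5 - 13.1753*k^4 - 11.1173*k^3 + 3.2894*k^2 + 9.8395*k - 3.0371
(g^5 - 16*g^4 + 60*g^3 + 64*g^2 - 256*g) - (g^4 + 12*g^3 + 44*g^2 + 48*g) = g^5 - 17*g^4 + 48*g^3 + 20*g^2 - 304*g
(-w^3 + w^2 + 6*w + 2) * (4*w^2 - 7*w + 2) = -4*w^5 + 11*w^4 + 15*w^3 - 32*w^2 - 2*w + 4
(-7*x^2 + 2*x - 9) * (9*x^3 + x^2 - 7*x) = -63*x^5 + 11*x^4 - 30*x^3 - 23*x^2 + 63*x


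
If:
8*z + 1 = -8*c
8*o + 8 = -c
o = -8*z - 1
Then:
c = -8/65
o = -64/65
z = -1/520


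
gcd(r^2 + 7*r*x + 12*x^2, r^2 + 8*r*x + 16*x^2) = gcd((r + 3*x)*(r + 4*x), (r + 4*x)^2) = r + 4*x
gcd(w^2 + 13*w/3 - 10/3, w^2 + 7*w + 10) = w + 5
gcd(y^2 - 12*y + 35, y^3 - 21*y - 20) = y - 5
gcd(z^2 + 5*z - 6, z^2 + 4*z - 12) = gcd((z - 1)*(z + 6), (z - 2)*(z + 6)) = z + 6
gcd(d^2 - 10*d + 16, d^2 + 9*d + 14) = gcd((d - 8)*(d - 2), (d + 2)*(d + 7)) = 1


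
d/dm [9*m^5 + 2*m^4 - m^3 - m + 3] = 45*m^4 + 8*m^3 - 3*m^2 - 1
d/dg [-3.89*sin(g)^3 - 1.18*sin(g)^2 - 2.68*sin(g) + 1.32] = (-2.36*sin(g) + 5.835*cos(2*g) - 8.515)*cos(g)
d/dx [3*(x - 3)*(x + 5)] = 6*x + 6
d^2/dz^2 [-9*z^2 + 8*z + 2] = -18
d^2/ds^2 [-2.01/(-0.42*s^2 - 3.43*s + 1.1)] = (-0.709128*s^2 - 5.791212*s + 2.01*(0.84*s + 3.43)*(1.68*s + 6.86) + 1.85724)/(0.42*s^2 + 3.43*s - 1.1)^3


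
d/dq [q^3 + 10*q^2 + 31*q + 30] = 3*q^2 + 20*q + 31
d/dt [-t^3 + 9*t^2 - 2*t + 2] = -3*t^2 + 18*t - 2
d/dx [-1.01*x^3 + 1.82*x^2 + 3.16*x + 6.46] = -3.03*x^2 + 3.64*x + 3.16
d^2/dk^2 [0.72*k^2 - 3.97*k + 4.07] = 1.44000000000000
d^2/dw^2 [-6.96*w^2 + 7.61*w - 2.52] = -13.9200000000000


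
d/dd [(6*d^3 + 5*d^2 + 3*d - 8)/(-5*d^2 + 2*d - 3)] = (-30*d^4 + 24*d^3 - 29*d^2 - 110*d + 7)/(25*d^4 - 20*d^3 + 34*d^2 - 12*d + 9)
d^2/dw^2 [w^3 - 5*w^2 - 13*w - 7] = 6*w - 10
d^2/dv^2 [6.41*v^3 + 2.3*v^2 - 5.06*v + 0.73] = 38.46*v + 4.6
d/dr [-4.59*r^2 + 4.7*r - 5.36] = 4.7 - 9.18*r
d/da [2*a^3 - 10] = 6*a^2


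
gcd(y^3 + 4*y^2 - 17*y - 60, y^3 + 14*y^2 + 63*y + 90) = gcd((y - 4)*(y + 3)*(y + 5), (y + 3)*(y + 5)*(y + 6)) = y^2 + 8*y + 15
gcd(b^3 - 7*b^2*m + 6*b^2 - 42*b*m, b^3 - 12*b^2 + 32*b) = b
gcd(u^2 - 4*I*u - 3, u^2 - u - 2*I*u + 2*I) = 1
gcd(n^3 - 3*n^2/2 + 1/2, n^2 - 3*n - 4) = 1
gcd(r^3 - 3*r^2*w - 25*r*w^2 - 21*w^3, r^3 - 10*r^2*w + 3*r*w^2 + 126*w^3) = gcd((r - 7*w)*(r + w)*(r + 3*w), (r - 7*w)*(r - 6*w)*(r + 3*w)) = r^2 - 4*r*w - 21*w^2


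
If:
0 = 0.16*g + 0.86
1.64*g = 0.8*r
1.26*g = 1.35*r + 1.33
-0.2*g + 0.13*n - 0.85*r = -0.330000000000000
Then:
No Solution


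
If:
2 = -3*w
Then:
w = -2/3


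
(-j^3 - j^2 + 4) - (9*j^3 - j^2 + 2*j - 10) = -10*j^3 - 2*j + 14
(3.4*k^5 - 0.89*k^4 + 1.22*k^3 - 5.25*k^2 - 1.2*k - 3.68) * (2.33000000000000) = 7.922*k^5 - 2.0737*k^4 + 2.8426*k^3 - 12.2325*k^2 - 2.796*k - 8.5744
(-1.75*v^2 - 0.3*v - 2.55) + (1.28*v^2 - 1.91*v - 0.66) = -0.47*v^2 - 2.21*v - 3.21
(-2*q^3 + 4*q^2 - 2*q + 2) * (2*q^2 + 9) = -4*q^5 + 8*q^4 - 22*q^3 + 40*q^2 - 18*q + 18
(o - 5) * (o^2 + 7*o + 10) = o^3 + 2*o^2 - 25*o - 50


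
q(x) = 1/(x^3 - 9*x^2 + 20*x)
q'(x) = (-3*x^2 + 18*x - 20)/(x^3 - 9*x^2 + 20*x)^2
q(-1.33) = -0.02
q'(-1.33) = -0.02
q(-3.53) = -0.00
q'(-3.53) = -0.00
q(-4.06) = -0.00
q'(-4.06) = -0.00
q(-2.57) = -0.01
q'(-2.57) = -0.01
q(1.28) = 0.08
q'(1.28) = -0.01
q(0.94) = 0.09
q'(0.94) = -0.04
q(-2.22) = -0.01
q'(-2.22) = -0.01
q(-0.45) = -0.09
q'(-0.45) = -0.24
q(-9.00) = 0.00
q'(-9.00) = 0.00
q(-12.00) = 0.00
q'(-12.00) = 0.00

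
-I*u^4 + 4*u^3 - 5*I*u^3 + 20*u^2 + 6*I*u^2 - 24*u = u*(u + 6)*(u + 4*I)*(-I*u + I)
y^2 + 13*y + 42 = (y + 6)*(y + 7)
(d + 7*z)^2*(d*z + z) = d^3*z + 14*d^2*z^2 + d^2*z + 49*d*z^3 + 14*d*z^2 + 49*z^3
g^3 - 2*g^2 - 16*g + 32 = (g - 4)*(g - 2)*(g + 4)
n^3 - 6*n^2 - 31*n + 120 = (n - 8)*(n - 3)*(n + 5)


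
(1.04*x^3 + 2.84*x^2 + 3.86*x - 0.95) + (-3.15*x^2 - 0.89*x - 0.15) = 1.04*x^3 - 0.31*x^2 + 2.97*x - 1.1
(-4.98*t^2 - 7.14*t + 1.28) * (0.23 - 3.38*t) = 16.8324*t^3 + 22.9878*t^2 - 5.9686*t + 0.2944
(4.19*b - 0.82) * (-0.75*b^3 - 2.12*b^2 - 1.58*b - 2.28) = -3.1425*b^4 - 8.2678*b^3 - 4.8818*b^2 - 8.2576*b + 1.8696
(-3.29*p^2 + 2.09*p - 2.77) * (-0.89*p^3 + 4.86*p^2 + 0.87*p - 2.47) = 2.9281*p^5 - 17.8495*p^4 + 9.7604*p^3 - 3.5176*p^2 - 7.5722*p + 6.8419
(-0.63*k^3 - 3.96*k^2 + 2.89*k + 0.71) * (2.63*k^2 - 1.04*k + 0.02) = -1.6569*k^5 - 9.7596*k^4 + 11.7065*k^3 - 1.2175*k^2 - 0.6806*k + 0.0142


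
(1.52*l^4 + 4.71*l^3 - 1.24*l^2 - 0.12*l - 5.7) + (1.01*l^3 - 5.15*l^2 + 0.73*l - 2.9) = 1.52*l^4 + 5.72*l^3 - 6.39*l^2 + 0.61*l - 8.6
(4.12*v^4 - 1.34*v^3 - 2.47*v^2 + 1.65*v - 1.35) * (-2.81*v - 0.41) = -11.5772*v^5 + 2.0762*v^4 + 7.4901*v^3 - 3.6238*v^2 + 3.117*v + 0.5535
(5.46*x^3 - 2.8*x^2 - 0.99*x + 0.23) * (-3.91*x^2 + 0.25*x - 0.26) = -21.3486*x^5 + 12.313*x^4 + 1.7513*x^3 - 0.4188*x^2 + 0.3149*x - 0.0598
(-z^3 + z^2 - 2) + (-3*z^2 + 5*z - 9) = -z^3 - 2*z^2 + 5*z - 11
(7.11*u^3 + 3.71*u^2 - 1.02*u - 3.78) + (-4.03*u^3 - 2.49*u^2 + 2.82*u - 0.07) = 3.08*u^3 + 1.22*u^2 + 1.8*u - 3.85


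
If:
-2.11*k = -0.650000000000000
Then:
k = 0.31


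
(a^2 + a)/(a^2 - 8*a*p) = (a + 1)/(a - 8*p)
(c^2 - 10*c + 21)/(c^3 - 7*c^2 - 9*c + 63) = 1/(c + 3)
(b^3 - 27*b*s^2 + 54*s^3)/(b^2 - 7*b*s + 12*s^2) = (-b^2 - 3*b*s + 18*s^2)/(-b + 4*s)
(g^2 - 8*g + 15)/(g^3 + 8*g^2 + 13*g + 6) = (g^2 - 8*g + 15)/(g^3 + 8*g^2 + 13*g + 6)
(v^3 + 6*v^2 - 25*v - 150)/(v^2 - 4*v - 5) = (v^2 + 11*v + 30)/(v + 1)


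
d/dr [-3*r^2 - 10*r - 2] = -6*r - 10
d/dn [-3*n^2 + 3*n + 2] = 3 - 6*n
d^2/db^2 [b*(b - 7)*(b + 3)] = 6*b - 8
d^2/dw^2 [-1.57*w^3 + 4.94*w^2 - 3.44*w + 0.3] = 9.88 - 9.42*w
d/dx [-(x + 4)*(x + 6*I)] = -2*x - 4 - 6*I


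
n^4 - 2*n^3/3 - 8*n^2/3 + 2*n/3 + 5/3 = (n - 5/3)*(n - 1)*(n + 1)^2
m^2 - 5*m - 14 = (m - 7)*(m + 2)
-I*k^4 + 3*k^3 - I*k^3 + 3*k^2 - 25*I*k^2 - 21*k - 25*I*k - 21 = (k - 3*I)*(k - I)*(k + 7*I)*(-I*k - I)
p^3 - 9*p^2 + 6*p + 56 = (p - 7)*(p - 4)*(p + 2)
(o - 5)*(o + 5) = o^2 - 25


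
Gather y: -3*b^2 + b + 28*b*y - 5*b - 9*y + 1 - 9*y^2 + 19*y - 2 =-3*b^2 - 4*b - 9*y^2 + y*(28*b + 10) - 1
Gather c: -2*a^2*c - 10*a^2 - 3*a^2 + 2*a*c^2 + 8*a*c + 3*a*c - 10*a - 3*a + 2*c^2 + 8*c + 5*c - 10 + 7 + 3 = -13*a^2 - 13*a + c^2*(2*a + 2) + c*(-2*a^2 + 11*a + 13)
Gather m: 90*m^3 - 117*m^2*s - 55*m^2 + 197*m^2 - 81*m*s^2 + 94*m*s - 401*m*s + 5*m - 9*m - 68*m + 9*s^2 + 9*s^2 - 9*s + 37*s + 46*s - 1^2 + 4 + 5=90*m^3 + m^2*(142 - 117*s) + m*(-81*s^2 - 307*s - 72) + 18*s^2 + 74*s + 8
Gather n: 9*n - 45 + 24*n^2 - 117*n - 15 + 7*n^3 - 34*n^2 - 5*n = 7*n^3 - 10*n^2 - 113*n - 60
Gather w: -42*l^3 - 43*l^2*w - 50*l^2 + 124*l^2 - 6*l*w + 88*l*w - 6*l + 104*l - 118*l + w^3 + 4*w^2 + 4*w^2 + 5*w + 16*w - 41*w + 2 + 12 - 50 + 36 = -42*l^3 + 74*l^2 - 20*l + w^3 + 8*w^2 + w*(-43*l^2 + 82*l - 20)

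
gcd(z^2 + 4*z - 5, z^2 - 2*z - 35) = z + 5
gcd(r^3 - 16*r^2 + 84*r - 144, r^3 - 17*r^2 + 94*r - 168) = r^2 - 10*r + 24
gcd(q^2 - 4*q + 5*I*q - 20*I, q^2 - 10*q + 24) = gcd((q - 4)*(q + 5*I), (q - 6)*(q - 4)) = q - 4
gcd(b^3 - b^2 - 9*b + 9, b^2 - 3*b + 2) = b - 1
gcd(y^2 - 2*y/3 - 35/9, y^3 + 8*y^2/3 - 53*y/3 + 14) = y - 7/3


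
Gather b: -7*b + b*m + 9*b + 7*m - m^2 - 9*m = b*(m + 2) - m^2 - 2*m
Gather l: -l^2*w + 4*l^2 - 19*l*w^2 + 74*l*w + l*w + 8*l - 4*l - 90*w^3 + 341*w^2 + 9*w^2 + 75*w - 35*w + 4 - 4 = l^2*(4 - w) + l*(-19*w^2 + 75*w + 4) - 90*w^3 + 350*w^2 + 40*w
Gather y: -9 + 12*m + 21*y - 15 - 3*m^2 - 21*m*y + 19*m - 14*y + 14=-3*m^2 + 31*m + y*(7 - 21*m) - 10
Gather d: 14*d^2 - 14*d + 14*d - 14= 14*d^2 - 14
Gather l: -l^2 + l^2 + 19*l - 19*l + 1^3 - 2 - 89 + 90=0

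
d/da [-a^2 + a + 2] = 1 - 2*a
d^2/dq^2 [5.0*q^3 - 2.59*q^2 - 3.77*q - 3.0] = 30.0*q - 5.18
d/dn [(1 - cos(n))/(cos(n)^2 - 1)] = -sin(n)/(cos(n) + 1)^2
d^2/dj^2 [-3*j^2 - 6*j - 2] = -6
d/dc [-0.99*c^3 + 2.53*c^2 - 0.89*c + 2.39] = -2.97*c^2 + 5.06*c - 0.89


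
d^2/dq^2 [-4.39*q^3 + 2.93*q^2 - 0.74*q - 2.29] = 5.86 - 26.34*q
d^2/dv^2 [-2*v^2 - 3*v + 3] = -4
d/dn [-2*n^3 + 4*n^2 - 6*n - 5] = -6*n^2 + 8*n - 6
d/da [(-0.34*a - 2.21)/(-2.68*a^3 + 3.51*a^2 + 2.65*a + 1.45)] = (-1.8224*a^3 - 16.575*a^2 + 15.5142*a + 5.3635)/(7.1824*a^6 - 18.8136*a^5 - 1.8839*a^4 + 10.831*a^3 + 17.2015*a^2 + 7.685*a + 2.1025)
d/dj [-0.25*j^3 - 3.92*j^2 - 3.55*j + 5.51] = -0.75*j^2 - 7.84*j - 3.55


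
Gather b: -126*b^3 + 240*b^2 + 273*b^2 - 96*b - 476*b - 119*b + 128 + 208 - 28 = -126*b^3 + 513*b^2 - 691*b + 308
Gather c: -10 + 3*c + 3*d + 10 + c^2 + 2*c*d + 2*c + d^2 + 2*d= c^2 + c*(2*d + 5) + d^2 + 5*d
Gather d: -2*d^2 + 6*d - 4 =-2*d^2 + 6*d - 4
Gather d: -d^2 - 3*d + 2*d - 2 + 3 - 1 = -d^2 - d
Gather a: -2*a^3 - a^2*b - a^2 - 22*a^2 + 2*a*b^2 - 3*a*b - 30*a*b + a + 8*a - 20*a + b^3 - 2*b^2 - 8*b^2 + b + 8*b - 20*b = -2*a^3 + a^2*(-b - 23) + a*(2*b^2 - 33*b - 11) + b^3 - 10*b^2 - 11*b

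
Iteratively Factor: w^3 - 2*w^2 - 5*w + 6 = (w - 3)*(w^2 + w - 2) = (w - 3)*(w + 2)*(w - 1)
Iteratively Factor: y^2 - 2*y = (y - 2)*(y)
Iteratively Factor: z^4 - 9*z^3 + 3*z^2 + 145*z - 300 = (z - 5)*(z^3 - 4*z^2 - 17*z + 60) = (z - 5)*(z - 3)*(z^2 - z - 20) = (z - 5)*(z - 3)*(z + 4)*(z - 5)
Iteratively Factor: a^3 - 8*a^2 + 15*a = (a)*(a^2 - 8*a + 15) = a*(a - 3)*(a - 5)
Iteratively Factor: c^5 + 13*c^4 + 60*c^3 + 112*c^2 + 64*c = (c + 4)*(c^4 + 9*c^3 + 24*c^2 + 16*c) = (c + 1)*(c + 4)*(c^3 + 8*c^2 + 16*c) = c*(c + 1)*(c + 4)*(c^2 + 8*c + 16) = c*(c + 1)*(c + 4)^2*(c + 4)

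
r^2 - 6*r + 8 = (r - 4)*(r - 2)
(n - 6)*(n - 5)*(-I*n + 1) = -I*n^3 + n^2 + 11*I*n^2 - 11*n - 30*I*n + 30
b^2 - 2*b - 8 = (b - 4)*(b + 2)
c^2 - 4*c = c*(c - 4)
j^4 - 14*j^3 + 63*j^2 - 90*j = j*(j - 6)*(j - 5)*(j - 3)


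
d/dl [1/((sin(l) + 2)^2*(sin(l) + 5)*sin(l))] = (-19*sin(l) + 2*cos(2*l) - 12)*cos(l)/((sin(l) + 2)^3*(sin(l) + 5)^2*sin(l)^2)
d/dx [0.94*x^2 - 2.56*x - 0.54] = 1.88*x - 2.56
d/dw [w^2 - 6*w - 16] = 2*w - 6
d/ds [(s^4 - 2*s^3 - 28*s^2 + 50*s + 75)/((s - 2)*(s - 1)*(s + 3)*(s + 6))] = 2*(4*s^6 + 21*s^5 - 38*s^4 - 306*s^3 - 104*s^2 - 483*s + 2250)/(s^8 + 12*s^7 + 22*s^6 - 156*s^5 - 311*s^4 + 936*s^3 + 792*s^2 - 2592*s + 1296)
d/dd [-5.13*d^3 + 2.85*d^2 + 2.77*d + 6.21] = -15.39*d^2 + 5.7*d + 2.77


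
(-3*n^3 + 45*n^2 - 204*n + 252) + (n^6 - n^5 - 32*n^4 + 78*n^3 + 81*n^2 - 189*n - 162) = n^6 - n^5 - 32*n^4 + 75*n^3 + 126*n^2 - 393*n + 90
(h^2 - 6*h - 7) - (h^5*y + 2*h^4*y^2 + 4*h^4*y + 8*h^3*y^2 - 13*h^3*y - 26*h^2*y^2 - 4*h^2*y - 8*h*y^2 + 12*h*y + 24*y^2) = -h^5*y - 2*h^4*y^2 - 4*h^4*y - 8*h^3*y^2 + 13*h^3*y + 26*h^2*y^2 + 4*h^2*y + h^2 + 8*h*y^2 - 12*h*y - 6*h - 24*y^2 - 7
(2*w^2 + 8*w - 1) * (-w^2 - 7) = -2*w^4 - 8*w^3 - 13*w^2 - 56*w + 7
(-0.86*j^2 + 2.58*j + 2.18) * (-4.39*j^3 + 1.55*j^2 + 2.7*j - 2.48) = 3.7754*j^5 - 12.6592*j^4 - 7.8932*j^3 + 12.4778*j^2 - 0.5124*j - 5.4064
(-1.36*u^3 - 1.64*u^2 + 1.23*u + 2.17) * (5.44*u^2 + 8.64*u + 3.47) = -7.3984*u^5 - 20.672*u^4 - 12.1976*u^3 + 16.7412*u^2 + 23.0169*u + 7.5299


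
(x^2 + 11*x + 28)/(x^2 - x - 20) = (x + 7)/(x - 5)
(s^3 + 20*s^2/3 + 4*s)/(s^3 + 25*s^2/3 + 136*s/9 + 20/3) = 3*s/(3*s + 5)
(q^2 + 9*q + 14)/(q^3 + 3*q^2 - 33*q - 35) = (q + 2)/(q^2 - 4*q - 5)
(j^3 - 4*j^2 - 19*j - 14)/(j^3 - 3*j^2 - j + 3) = (j^2 - 5*j - 14)/(j^2 - 4*j + 3)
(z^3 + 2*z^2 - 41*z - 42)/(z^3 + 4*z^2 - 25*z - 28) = (z - 6)/(z - 4)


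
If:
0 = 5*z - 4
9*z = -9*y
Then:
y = -4/5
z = 4/5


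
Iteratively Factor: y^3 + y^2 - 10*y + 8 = (y + 4)*(y^2 - 3*y + 2) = (y - 1)*(y + 4)*(y - 2)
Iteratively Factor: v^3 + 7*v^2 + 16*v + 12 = (v + 2)*(v^2 + 5*v + 6) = (v + 2)^2*(v + 3)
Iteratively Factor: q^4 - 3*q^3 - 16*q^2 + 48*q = (q)*(q^3 - 3*q^2 - 16*q + 48) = q*(q + 4)*(q^2 - 7*q + 12) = q*(q - 3)*(q + 4)*(q - 4)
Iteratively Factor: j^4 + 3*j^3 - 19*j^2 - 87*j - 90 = (j + 3)*(j^3 - 19*j - 30) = (j - 5)*(j + 3)*(j^2 + 5*j + 6) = (j - 5)*(j + 3)^2*(j + 2)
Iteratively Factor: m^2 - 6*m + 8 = (m - 4)*(m - 2)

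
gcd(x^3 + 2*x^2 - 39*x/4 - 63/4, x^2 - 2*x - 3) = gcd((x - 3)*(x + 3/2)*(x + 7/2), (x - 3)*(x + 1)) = x - 3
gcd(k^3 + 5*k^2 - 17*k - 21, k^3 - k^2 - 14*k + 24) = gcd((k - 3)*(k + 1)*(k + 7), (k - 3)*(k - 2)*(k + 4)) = k - 3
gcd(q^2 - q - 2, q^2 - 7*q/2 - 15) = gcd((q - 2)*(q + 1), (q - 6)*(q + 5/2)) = 1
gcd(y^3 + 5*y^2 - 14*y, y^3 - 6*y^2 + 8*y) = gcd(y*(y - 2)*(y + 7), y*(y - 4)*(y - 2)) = y^2 - 2*y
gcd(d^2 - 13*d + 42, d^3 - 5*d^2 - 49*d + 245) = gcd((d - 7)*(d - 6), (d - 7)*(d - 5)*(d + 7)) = d - 7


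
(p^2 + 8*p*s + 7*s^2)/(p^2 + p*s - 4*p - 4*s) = (p + 7*s)/(p - 4)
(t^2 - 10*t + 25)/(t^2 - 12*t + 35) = (t - 5)/(t - 7)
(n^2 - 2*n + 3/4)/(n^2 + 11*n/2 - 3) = (n - 3/2)/(n + 6)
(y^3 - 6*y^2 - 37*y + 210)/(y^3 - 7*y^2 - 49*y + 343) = (y^2 + y - 30)/(y^2 - 49)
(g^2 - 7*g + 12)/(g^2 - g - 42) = (-g^2 + 7*g - 12)/(-g^2 + g + 42)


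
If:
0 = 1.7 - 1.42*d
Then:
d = 1.20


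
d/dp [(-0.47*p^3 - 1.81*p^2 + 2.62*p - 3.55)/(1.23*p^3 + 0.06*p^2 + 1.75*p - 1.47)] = (2.1981*p^4 - 8.0902*p^3 + 11.8475*p^2 + 5.7474*p + 2.3611)/(1.5129*p^6 + 0.1476*p^5 + 4.3086*p^4 - 3.4062*p^3 + 2.8861*p^2 - 5.145*p + 2.1609)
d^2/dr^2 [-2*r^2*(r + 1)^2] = -24*r^2 - 24*r - 4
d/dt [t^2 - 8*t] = 2*t - 8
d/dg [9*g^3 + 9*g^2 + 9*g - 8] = 27*g^2 + 18*g + 9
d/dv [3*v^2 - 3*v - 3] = 6*v - 3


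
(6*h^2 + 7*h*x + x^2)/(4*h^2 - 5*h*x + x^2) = (6*h^2 + 7*h*x + x^2)/(4*h^2 - 5*h*x + x^2)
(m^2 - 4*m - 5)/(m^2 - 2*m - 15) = (m + 1)/(m + 3)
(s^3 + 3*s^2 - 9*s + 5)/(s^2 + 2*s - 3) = (s^2 + 4*s - 5)/(s + 3)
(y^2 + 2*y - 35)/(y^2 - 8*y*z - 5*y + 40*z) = (y + 7)/(y - 8*z)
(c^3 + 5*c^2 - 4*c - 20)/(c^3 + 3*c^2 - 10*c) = (c + 2)/c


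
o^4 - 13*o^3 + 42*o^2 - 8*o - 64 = (o - 8)*(o - 4)*(o - 2)*(o + 1)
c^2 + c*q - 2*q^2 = (c - q)*(c + 2*q)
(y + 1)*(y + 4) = y^2 + 5*y + 4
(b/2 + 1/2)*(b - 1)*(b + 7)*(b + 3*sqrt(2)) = b^4/2 + 3*sqrt(2)*b^3/2 + 7*b^3/2 - b^2/2 + 21*sqrt(2)*b^2/2 - 7*b/2 - 3*sqrt(2)*b/2 - 21*sqrt(2)/2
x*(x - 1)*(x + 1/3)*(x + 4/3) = x^4 + 2*x^3/3 - 11*x^2/9 - 4*x/9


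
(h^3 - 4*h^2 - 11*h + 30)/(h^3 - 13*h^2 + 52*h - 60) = (h + 3)/(h - 6)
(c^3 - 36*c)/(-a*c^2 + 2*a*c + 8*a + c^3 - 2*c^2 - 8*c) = c*(36 - c^2)/(a*c^2 - 2*a*c - 8*a - c^3 + 2*c^2 + 8*c)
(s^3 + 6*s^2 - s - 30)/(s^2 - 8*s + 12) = (s^2 + 8*s + 15)/(s - 6)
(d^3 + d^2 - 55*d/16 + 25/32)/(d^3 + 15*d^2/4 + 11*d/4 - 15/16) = (4*d - 5)/(2*(2*d + 3))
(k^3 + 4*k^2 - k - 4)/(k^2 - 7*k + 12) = (k^3 + 4*k^2 - k - 4)/(k^2 - 7*k + 12)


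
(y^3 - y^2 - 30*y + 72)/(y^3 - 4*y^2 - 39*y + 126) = (y - 4)/(y - 7)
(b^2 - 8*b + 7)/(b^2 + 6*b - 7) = (b - 7)/(b + 7)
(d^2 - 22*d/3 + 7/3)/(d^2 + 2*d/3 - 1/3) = (d - 7)/(d + 1)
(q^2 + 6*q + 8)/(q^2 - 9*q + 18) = (q^2 + 6*q + 8)/(q^2 - 9*q + 18)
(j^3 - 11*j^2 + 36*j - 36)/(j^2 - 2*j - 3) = (j^2 - 8*j + 12)/(j + 1)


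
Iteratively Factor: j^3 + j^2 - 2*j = (j + 2)*(j^2 - j) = (j - 1)*(j + 2)*(j)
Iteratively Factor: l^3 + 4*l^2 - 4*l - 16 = (l + 4)*(l^2 - 4) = (l + 2)*(l + 4)*(l - 2)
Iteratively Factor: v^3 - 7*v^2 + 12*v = (v - 3)*(v^2 - 4*v) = (v - 4)*(v - 3)*(v)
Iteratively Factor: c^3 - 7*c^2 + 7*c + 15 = (c - 3)*(c^2 - 4*c - 5) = (c - 5)*(c - 3)*(c + 1)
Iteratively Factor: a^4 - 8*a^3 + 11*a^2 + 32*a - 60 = (a - 5)*(a^3 - 3*a^2 - 4*a + 12) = (a - 5)*(a + 2)*(a^2 - 5*a + 6) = (a - 5)*(a - 2)*(a + 2)*(a - 3)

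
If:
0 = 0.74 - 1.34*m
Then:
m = 0.55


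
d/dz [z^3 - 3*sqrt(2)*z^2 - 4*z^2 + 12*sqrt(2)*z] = 3*z^2 - 6*sqrt(2)*z - 8*z + 12*sqrt(2)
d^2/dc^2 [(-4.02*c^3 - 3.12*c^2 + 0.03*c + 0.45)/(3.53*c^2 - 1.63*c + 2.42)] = (5.6843418860808e-14*c^5 - 5.6843418860808e-14*c^4 + 12.1643460000001*c^3 + 288.705654*c^2 - 158.329566*c - 41.60439)/(43.986977*c^6 - 60.933801*c^5 + 118.602705*c^4 - 87.877375*c^3 + 81.30837*c^2 - 28.637796*c + 14.172488)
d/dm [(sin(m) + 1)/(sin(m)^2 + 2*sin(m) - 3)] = (-2*sin(m) + cos(m)^2 - 6)*cos(m)/(sin(m)^2 + 2*sin(m) - 3)^2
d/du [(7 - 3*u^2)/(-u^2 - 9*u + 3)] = (27*u^2 - 4*u + 63)/(u^4 + 18*u^3 + 75*u^2 - 54*u + 9)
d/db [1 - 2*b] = -2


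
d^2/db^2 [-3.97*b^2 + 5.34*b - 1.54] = -7.94000000000000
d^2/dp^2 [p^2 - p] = 2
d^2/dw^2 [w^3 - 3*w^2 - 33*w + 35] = 6*w - 6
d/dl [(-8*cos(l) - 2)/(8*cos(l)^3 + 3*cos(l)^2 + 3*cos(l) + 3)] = -(152*sin(2*l) + 72*sin(3*l) + 64*sin(4*l))/(18*cos(l) + 3*cos(2*l) + 4*cos(3*l) + 9)^2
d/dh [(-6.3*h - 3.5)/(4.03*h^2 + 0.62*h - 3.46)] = (25.389*h^2 + 28.21*h + 23.968)/(16.2409*h^4 + 4.9972*h^3 - 27.5032*h^2 - 4.2904*h + 11.9716)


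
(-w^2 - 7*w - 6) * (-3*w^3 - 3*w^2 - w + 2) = 3*w^5 + 24*w^4 + 40*w^3 + 23*w^2 - 8*w - 12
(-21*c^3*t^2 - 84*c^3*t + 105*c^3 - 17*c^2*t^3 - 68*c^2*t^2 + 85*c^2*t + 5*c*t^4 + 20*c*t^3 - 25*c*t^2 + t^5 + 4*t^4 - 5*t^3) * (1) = -21*c^3*t^2 - 84*c^3*t + 105*c^3 - 17*c^2*t^3 - 68*c^2*t^2 + 85*c^2*t + 5*c*t^4 + 20*c*t^3 - 25*c*t^2 + t^5 + 4*t^4 - 5*t^3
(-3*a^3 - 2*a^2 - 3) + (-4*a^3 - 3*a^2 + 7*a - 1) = -7*a^3 - 5*a^2 + 7*a - 4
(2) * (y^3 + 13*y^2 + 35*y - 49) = 2*y^3 + 26*y^2 + 70*y - 98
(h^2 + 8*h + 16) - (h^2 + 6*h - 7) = 2*h + 23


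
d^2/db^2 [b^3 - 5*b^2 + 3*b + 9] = 6*b - 10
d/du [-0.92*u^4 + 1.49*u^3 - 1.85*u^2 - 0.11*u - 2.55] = -3.68*u^3 + 4.47*u^2 - 3.7*u - 0.11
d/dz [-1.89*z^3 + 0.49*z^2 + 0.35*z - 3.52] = -5.67*z^2 + 0.98*z + 0.35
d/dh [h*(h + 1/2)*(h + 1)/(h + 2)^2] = (h^3 + 6*h^2 + 11*h/2 + 1)/(h^3 + 6*h^2 + 12*h + 8)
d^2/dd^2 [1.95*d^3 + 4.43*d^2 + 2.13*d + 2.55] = 11.7*d + 8.86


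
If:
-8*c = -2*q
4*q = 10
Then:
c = 5/8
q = 5/2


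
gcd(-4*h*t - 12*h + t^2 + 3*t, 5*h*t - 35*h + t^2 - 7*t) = 1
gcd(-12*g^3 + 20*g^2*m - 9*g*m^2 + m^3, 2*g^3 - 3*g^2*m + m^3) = g - m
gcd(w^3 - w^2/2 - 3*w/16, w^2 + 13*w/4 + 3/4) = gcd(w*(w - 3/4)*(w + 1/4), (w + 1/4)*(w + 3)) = w + 1/4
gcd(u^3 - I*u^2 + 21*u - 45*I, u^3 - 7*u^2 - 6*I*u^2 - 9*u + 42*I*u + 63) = u^2 - 6*I*u - 9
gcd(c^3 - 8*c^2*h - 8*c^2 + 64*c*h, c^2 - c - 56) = c - 8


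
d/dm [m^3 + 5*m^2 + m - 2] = 3*m^2 + 10*m + 1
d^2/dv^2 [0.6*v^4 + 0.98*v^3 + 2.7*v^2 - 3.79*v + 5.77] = 7.2*v^2 + 5.88*v + 5.4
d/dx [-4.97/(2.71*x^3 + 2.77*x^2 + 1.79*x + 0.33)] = (40.4061*x^2 + 27.5338*x + 8.8963)/(2.71*x^3 + 2.77*x^2 + 1.79*x + 0.33)^2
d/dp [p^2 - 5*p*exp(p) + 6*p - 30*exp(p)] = -5*p*exp(p) + 2*p - 35*exp(p) + 6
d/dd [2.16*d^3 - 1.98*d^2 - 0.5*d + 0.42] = 6.48*d^2 - 3.96*d - 0.5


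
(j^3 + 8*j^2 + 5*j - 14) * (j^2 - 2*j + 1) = j^5 + 6*j^4 - 10*j^3 - 16*j^2 + 33*j - 14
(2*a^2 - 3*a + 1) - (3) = 2*a^2 - 3*a - 2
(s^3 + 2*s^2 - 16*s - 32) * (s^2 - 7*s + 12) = s^5 - 5*s^4 - 18*s^3 + 104*s^2 + 32*s - 384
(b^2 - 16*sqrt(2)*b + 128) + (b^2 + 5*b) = 2*b^2 - 16*sqrt(2)*b + 5*b + 128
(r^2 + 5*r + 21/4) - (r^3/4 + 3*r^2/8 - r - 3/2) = -r^3/4 + 5*r^2/8 + 6*r + 27/4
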